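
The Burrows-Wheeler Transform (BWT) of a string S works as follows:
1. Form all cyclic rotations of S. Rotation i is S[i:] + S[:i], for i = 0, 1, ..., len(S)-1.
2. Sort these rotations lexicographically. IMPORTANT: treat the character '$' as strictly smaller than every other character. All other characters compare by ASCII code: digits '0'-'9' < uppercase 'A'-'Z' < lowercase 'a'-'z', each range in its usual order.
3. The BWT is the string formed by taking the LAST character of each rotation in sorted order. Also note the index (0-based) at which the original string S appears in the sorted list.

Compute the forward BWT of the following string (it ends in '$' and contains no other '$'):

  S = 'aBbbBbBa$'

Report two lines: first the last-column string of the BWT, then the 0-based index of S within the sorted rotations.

All 9 rotations (rotation i = S[i:]+S[:i]):
  rot[0] = aBbbBbBa$
  rot[1] = BbbBbBa$a
  rot[2] = bbBbBa$aB
  rot[3] = bBbBa$aBb
  rot[4] = BbBa$aBbb
  rot[5] = bBa$aBbbB
  rot[6] = Ba$aBbbBb
  rot[7] = a$aBbbBbB
  rot[8] = $aBbbBbBa
Sorted (with $ < everything):
  sorted[0] = $aBbbBbBa  (last char: 'a')
  sorted[1] = Ba$aBbbBb  (last char: 'b')
  sorted[2] = BbBa$aBbb  (last char: 'b')
  sorted[3] = BbbBbBa$a  (last char: 'a')
  sorted[4] = a$aBbbBbB  (last char: 'B')
  sorted[5] = aBbbBbBa$  (last char: '$')
  sorted[6] = bBa$aBbbB  (last char: 'B')
  sorted[7] = bBbBa$aBb  (last char: 'b')
  sorted[8] = bbBbBa$aB  (last char: 'B')
Last column: abbaB$BbB
Original string S is at sorted index 5

Answer: abbaB$BbB
5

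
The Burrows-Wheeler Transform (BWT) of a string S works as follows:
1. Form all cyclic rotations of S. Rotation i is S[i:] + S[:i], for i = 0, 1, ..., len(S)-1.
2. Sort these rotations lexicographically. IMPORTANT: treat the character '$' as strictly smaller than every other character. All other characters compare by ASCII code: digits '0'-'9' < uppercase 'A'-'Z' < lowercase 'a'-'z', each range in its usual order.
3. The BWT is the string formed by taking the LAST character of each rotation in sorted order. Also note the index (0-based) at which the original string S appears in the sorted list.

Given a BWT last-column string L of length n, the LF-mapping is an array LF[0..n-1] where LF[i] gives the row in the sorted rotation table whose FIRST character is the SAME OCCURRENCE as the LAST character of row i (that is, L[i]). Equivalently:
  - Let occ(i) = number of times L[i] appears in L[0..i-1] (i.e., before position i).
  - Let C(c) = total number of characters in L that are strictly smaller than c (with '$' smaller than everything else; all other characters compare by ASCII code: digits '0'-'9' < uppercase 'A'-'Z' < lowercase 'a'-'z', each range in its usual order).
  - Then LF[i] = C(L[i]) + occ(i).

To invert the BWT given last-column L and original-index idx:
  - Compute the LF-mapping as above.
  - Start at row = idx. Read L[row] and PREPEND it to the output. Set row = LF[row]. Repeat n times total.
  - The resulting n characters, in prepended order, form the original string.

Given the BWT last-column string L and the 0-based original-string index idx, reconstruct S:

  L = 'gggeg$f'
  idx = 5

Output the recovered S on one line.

LF mapping: 3 4 5 1 6 0 2
Walk LF starting at row 5, prepending L[row]:
  step 1: row=5, L[5]='$', prepend. Next row=LF[5]=0
  step 2: row=0, L[0]='g', prepend. Next row=LF[0]=3
  step 3: row=3, L[3]='e', prepend. Next row=LF[3]=1
  step 4: row=1, L[1]='g', prepend. Next row=LF[1]=4
  step 5: row=4, L[4]='g', prepend. Next row=LF[4]=6
  step 6: row=6, L[6]='f', prepend. Next row=LF[6]=2
  step 7: row=2, L[2]='g', prepend. Next row=LF[2]=5
Reversed output: gfggeg$

Answer: gfggeg$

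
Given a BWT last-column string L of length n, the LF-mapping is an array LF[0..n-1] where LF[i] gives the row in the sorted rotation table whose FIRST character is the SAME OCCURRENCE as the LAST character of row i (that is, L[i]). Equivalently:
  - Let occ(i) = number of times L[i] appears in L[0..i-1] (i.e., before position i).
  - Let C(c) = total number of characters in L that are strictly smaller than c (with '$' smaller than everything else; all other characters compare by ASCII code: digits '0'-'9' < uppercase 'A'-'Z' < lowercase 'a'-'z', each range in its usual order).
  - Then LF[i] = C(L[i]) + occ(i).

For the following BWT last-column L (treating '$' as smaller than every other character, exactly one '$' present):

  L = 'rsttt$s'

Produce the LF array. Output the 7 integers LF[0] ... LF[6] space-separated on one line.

Answer: 1 2 4 5 6 0 3

Derivation:
Char counts: '$':1, 'r':1, 's':2, 't':3
C (first-col start): C('$')=0, C('r')=1, C('s')=2, C('t')=4
L[0]='r': occ=0, LF[0]=C('r')+0=1+0=1
L[1]='s': occ=0, LF[1]=C('s')+0=2+0=2
L[2]='t': occ=0, LF[2]=C('t')+0=4+0=4
L[3]='t': occ=1, LF[3]=C('t')+1=4+1=5
L[4]='t': occ=2, LF[4]=C('t')+2=4+2=6
L[5]='$': occ=0, LF[5]=C('$')+0=0+0=0
L[6]='s': occ=1, LF[6]=C('s')+1=2+1=3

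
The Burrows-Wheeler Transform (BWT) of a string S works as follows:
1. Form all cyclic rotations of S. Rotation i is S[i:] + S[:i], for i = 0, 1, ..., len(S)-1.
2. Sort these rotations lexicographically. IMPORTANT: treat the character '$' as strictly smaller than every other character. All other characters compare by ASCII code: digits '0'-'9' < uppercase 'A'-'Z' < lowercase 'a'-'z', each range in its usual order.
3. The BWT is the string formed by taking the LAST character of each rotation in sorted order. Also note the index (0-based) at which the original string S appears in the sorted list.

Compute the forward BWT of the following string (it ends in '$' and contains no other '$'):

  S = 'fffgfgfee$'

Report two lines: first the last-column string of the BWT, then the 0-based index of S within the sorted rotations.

All 10 rotations (rotation i = S[i:]+S[:i]):
  rot[0] = fffgfgfee$
  rot[1] = ffgfgfee$f
  rot[2] = fgfgfee$ff
  rot[3] = gfgfee$fff
  rot[4] = fgfee$fffg
  rot[5] = gfee$fffgf
  rot[6] = fee$fffgfg
  rot[7] = ee$fffgfgf
  rot[8] = e$fffgfgfe
  rot[9] = $fffgfgfee
Sorted (with $ < everything):
  sorted[0] = $fffgfgfee  (last char: 'e')
  sorted[1] = e$fffgfgfe  (last char: 'e')
  sorted[2] = ee$fffgfgf  (last char: 'f')
  sorted[3] = fee$fffgfg  (last char: 'g')
  sorted[4] = fffgfgfee$  (last char: '$')
  sorted[5] = ffgfgfee$f  (last char: 'f')
  sorted[6] = fgfee$fffg  (last char: 'g')
  sorted[7] = fgfgfee$ff  (last char: 'f')
  sorted[8] = gfee$fffgf  (last char: 'f')
  sorted[9] = gfgfee$fff  (last char: 'f')
Last column: eefg$fgfff
Original string S is at sorted index 4

Answer: eefg$fgfff
4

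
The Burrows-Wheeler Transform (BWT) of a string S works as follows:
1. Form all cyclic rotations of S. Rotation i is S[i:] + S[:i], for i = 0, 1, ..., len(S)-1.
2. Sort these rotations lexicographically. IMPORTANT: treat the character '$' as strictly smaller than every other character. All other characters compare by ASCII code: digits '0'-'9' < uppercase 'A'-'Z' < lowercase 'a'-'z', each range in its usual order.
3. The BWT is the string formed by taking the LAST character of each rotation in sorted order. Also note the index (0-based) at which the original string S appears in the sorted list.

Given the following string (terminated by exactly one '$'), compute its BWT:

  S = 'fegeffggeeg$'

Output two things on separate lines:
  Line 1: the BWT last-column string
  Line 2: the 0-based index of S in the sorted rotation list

All 12 rotations (rotation i = S[i:]+S[:i]):
  rot[0] = fegeffggeeg$
  rot[1] = egeffggeeg$f
  rot[2] = geffggeeg$fe
  rot[3] = effggeeg$feg
  rot[4] = ffggeeg$fege
  rot[5] = fggeeg$fegef
  rot[6] = ggeeg$fegeff
  rot[7] = geeg$fegeffg
  rot[8] = eeg$fegeffgg
  rot[9] = eg$fegeffgge
  rot[10] = g$fegeffggee
  rot[11] = $fegeffggeeg
Sorted (with $ < everything):
  sorted[0] = $fegeffggeeg  (last char: 'g')
  sorted[1] = eeg$fegeffgg  (last char: 'g')
  sorted[2] = effggeeg$feg  (last char: 'g')
  sorted[3] = eg$fegeffgge  (last char: 'e')
  sorted[4] = egeffggeeg$f  (last char: 'f')
  sorted[5] = fegeffggeeg$  (last char: '$')
  sorted[6] = ffggeeg$fege  (last char: 'e')
  sorted[7] = fggeeg$fegef  (last char: 'f')
  sorted[8] = g$fegeffggee  (last char: 'e')
  sorted[9] = geeg$fegeffg  (last char: 'g')
  sorted[10] = geffggeeg$fe  (last char: 'e')
  sorted[11] = ggeeg$fegeff  (last char: 'f')
Last column: gggef$efegef
Original string S is at sorted index 5

Answer: gggef$efegef
5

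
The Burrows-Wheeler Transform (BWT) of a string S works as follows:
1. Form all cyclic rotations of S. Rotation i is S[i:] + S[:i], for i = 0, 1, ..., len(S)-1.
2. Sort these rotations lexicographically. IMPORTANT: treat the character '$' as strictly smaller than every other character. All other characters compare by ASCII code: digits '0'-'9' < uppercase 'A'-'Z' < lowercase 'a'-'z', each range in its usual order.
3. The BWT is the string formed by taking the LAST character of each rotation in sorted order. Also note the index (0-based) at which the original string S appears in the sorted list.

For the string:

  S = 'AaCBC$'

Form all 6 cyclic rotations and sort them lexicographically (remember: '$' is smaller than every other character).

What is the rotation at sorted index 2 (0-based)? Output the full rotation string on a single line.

Answer: BC$AaC

Derivation:
All 6 rotations (rotation i = S[i:]+S[:i]):
  rot[0] = AaCBC$
  rot[1] = aCBC$A
  rot[2] = CBC$Aa
  rot[3] = BC$AaC
  rot[4] = C$AaCB
  rot[5] = $AaCBC
Sorted (with $ < everything):
  sorted[0] = $AaCBC
  sorted[1] = AaCBC$
  sorted[2] = BC$AaC
  sorted[3] = C$AaCB
  sorted[4] = CBC$Aa
  sorted[5] = aCBC$A
sorted[2] = BC$AaC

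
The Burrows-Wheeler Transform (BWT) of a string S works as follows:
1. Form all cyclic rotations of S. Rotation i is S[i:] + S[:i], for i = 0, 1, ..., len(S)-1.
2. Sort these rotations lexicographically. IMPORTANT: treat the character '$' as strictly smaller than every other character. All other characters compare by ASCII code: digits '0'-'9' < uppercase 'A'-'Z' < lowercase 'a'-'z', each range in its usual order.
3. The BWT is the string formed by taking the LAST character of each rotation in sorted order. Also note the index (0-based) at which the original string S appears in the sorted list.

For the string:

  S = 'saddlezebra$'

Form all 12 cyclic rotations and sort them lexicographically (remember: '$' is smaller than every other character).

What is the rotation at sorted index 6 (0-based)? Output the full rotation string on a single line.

Answer: ebra$saddlez

Derivation:
All 12 rotations (rotation i = S[i:]+S[:i]):
  rot[0] = saddlezebra$
  rot[1] = addlezebra$s
  rot[2] = ddlezebra$sa
  rot[3] = dlezebra$sad
  rot[4] = lezebra$sadd
  rot[5] = ezebra$saddl
  rot[6] = zebra$saddle
  rot[7] = ebra$saddlez
  rot[8] = bra$saddleze
  rot[9] = ra$saddlezeb
  rot[10] = a$saddlezebr
  rot[11] = $saddlezebra
Sorted (with $ < everything):
  sorted[0] = $saddlezebra
  sorted[1] = a$saddlezebr
  sorted[2] = addlezebra$s
  sorted[3] = bra$saddleze
  sorted[4] = ddlezebra$sa
  sorted[5] = dlezebra$sad
  sorted[6] = ebra$saddlez
  sorted[7] = ezebra$saddl
  sorted[8] = lezebra$sadd
  sorted[9] = ra$saddlezeb
  sorted[10] = saddlezebra$
  sorted[11] = zebra$saddle
sorted[6] = ebra$saddlez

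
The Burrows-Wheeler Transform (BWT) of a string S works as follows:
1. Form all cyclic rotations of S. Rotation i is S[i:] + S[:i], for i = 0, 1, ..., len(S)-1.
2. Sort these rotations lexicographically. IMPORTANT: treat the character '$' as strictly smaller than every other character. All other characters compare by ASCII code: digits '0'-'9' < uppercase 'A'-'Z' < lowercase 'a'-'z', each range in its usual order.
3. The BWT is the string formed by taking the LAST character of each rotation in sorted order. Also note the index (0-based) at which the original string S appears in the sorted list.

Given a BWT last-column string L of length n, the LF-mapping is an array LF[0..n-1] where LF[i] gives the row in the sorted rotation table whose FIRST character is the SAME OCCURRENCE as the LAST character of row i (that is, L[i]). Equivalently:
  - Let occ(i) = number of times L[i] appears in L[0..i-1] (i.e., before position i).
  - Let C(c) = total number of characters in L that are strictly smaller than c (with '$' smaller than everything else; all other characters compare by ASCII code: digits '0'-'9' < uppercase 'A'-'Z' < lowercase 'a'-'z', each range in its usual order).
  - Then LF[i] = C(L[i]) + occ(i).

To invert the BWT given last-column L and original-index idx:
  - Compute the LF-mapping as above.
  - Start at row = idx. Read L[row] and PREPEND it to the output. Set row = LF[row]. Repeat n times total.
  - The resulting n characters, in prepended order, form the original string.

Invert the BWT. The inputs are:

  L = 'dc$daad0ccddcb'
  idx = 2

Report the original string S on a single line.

LF mapping: 9 5 0 10 2 3 11 1 6 7 12 13 8 4
Walk LF starting at row 2, prepending L[row]:
  step 1: row=2, L[2]='$', prepend. Next row=LF[2]=0
  step 2: row=0, L[0]='d', prepend. Next row=LF[0]=9
  step 3: row=9, L[9]='c', prepend. Next row=LF[9]=7
  step 4: row=7, L[7]='0', prepend. Next row=LF[7]=1
  step 5: row=1, L[1]='c', prepend. Next row=LF[1]=5
  step 6: row=5, L[5]='a', prepend. Next row=LF[5]=3
  step 7: row=3, L[3]='d', prepend. Next row=LF[3]=10
  step 8: row=10, L[10]='d', prepend. Next row=LF[10]=12
  step 9: row=12, L[12]='c', prepend. Next row=LF[12]=8
  step 10: row=8, L[8]='c', prepend. Next row=LF[8]=6
  step 11: row=6, L[6]='d', prepend. Next row=LF[6]=11
  step 12: row=11, L[11]='d', prepend. Next row=LF[11]=13
  step 13: row=13, L[13]='b', prepend. Next row=LF[13]=4
  step 14: row=4, L[4]='a', prepend. Next row=LF[4]=2
Reversed output: abddccddac0cd$

Answer: abddccddac0cd$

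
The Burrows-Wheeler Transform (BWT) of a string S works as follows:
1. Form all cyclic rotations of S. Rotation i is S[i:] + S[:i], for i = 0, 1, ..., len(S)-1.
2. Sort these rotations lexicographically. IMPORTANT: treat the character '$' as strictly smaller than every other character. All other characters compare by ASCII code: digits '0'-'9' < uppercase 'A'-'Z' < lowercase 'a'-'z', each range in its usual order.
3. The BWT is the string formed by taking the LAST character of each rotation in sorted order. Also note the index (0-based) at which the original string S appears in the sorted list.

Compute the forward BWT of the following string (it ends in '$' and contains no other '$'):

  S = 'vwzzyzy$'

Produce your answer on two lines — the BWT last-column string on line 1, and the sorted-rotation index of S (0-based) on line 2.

All 8 rotations (rotation i = S[i:]+S[:i]):
  rot[0] = vwzzyzy$
  rot[1] = wzzyzy$v
  rot[2] = zzyzy$vw
  rot[3] = zyzy$vwz
  rot[4] = yzy$vwzz
  rot[5] = zy$vwzzy
  rot[6] = y$vwzzyz
  rot[7] = $vwzzyzy
Sorted (with $ < everything):
  sorted[0] = $vwzzyzy  (last char: 'y')
  sorted[1] = vwzzyzy$  (last char: '$')
  sorted[2] = wzzyzy$v  (last char: 'v')
  sorted[3] = y$vwzzyz  (last char: 'z')
  sorted[4] = yzy$vwzz  (last char: 'z')
  sorted[5] = zy$vwzzy  (last char: 'y')
  sorted[6] = zyzy$vwz  (last char: 'z')
  sorted[7] = zzyzy$vw  (last char: 'w')
Last column: y$vzzyzw
Original string S is at sorted index 1

Answer: y$vzzyzw
1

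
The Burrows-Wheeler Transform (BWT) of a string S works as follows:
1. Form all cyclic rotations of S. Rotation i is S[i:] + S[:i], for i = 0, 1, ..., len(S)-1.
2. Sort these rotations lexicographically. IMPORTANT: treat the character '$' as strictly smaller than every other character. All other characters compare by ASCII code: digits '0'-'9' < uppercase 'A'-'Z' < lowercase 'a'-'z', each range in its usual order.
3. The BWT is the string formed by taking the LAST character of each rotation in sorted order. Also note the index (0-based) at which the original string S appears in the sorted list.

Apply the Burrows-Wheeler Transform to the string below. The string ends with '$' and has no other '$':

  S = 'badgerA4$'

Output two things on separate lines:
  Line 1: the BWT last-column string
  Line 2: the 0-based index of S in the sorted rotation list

Answer: 4Arb$agde
4

Derivation:
All 9 rotations (rotation i = S[i:]+S[:i]):
  rot[0] = badgerA4$
  rot[1] = adgerA4$b
  rot[2] = dgerA4$ba
  rot[3] = gerA4$bad
  rot[4] = erA4$badg
  rot[5] = rA4$badge
  rot[6] = A4$badger
  rot[7] = 4$badgerA
  rot[8] = $badgerA4
Sorted (with $ < everything):
  sorted[0] = $badgerA4  (last char: '4')
  sorted[1] = 4$badgerA  (last char: 'A')
  sorted[2] = A4$badger  (last char: 'r')
  sorted[3] = adgerA4$b  (last char: 'b')
  sorted[4] = badgerA4$  (last char: '$')
  sorted[5] = dgerA4$ba  (last char: 'a')
  sorted[6] = erA4$badg  (last char: 'g')
  sorted[7] = gerA4$bad  (last char: 'd')
  sorted[8] = rA4$badge  (last char: 'e')
Last column: 4Arb$agde
Original string S is at sorted index 4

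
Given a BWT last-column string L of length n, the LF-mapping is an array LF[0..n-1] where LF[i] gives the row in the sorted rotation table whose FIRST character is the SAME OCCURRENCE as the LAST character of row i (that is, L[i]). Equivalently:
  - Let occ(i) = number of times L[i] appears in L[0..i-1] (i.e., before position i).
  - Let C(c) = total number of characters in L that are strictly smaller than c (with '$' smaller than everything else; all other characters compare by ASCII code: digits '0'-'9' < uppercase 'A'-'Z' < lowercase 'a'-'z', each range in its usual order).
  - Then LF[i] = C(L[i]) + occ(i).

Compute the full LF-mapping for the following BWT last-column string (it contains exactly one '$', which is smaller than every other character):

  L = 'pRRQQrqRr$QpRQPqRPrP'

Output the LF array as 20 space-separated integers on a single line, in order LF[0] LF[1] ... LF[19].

Char counts: '$':1, 'P':3, 'Q':4, 'R':5, 'p':2, 'q':2, 'r':3
C (first-col start): C('$')=0, C('P')=1, C('Q')=4, C('R')=8, C('p')=13, C('q')=15, C('r')=17
L[0]='p': occ=0, LF[0]=C('p')+0=13+0=13
L[1]='R': occ=0, LF[1]=C('R')+0=8+0=8
L[2]='R': occ=1, LF[2]=C('R')+1=8+1=9
L[3]='Q': occ=0, LF[3]=C('Q')+0=4+0=4
L[4]='Q': occ=1, LF[4]=C('Q')+1=4+1=5
L[5]='r': occ=0, LF[5]=C('r')+0=17+0=17
L[6]='q': occ=0, LF[6]=C('q')+0=15+0=15
L[7]='R': occ=2, LF[7]=C('R')+2=8+2=10
L[8]='r': occ=1, LF[8]=C('r')+1=17+1=18
L[9]='$': occ=0, LF[9]=C('$')+0=0+0=0
L[10]='Q': occ=2, LF[10]=C('Q')+2=4+2=6
L[11]='p': occ=1, LF[11]=C('p')+1=13+1=14
L[12]='R': occ=3, LF[12]=C('R')+3=8+3=11
L[13]='Q': occ=3, LF[13]=C('Q')+3=4+3=7
L[14]='P': occ=0, LF[14]=C('P')+0=1+0=1
L[15]='q': occ=1, LF[15]=C('q')+1=15+1=16
L[16]='R': occ=4, LF[16]=C('R')+4=8+4=12
L[17]='P': occ=1, LF[17]=C('P')+1=1+1=2
L[18]='r': occ=2, LF[18]=C('r')+2=17+2=19
L[19]='P': occ=2, LF[19]=C('P')+2=1+2=3

Answer: 13 8 9 4 5 17 15 10 18 0 6 14 11 7 1 16 12 2 19 3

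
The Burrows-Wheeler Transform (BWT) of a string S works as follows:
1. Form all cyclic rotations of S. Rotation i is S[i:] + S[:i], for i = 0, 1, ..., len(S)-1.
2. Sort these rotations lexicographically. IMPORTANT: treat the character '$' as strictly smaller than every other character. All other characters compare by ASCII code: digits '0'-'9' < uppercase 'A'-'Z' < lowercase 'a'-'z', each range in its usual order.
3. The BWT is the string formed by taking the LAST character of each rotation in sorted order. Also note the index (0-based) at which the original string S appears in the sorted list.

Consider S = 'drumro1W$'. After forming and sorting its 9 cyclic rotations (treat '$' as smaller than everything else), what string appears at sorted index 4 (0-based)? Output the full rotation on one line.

Answer: mro1W$dru

Derivation:
All 9 rotations (rotation i = S[i:]+S[:i]):
  rot[0] = drumro1W$
  rot[1] = rumro1W$d
  rot[2] = umro1W$dr
  rot[3] = mro1W$dru
  rot[4] = ro1W$drum
  rot[5] = o1W$drumr
  rot[6] = 1W$drumro
  rot[7] = W$drumro1
  rot[8] = $drumro1W
Sorted (with $ < everything):
  sorted[0] = $drumro1W
  sorted[1] = 1W$drumro
  sorted[2] = W$drumro1
  sorted[3] = drumro1W$
  sorted[4] = mro1W$dru
  sorted[5] = o1W$drumr
  sorted[6] = ro1W$drum
  sorted[7] = rumro1W$d
  sorted[8] = umro1W$dr
sorted[4] = mro1W$dru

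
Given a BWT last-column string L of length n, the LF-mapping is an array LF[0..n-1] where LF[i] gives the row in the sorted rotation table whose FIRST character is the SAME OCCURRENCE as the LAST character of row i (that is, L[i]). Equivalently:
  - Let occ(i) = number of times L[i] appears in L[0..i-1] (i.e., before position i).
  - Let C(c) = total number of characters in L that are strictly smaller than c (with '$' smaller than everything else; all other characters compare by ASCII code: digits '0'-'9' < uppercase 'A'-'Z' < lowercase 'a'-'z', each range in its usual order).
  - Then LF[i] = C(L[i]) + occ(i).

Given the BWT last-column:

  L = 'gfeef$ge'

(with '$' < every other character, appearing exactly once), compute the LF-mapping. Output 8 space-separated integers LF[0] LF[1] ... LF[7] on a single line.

Answer: 6 4 1 2 5 0 7 3

Derivation:
Char counts: '$':1, 'e':3, 'f':2, 'g':2
C (first-col start): C('$')=0, C('e')=1, C('f')=4, C('g')=6
L[0]='g': occ=0, LF[0]=C('g')+0=6+0=6
L[1]='f': occ=0, LF[1]=C('f')+0=4+0=4
L[2]='e': occ=0, LF[2]=C('e')+0=1+0=1
L[3]='e': occ=1, LF[3]=C('e')+1=1+1=2
L[4]='f': occ=1, LF[4]=C('f')+1=4+1=5
L[5]='$': occ=0, LF[5]=C('$')+0=0+0=0
L[6]='g': occ=1, LF[6]=C('g')+1=6+1=7
L[7]='e': occ=2, LF[7]=C('e')+2=1+2=3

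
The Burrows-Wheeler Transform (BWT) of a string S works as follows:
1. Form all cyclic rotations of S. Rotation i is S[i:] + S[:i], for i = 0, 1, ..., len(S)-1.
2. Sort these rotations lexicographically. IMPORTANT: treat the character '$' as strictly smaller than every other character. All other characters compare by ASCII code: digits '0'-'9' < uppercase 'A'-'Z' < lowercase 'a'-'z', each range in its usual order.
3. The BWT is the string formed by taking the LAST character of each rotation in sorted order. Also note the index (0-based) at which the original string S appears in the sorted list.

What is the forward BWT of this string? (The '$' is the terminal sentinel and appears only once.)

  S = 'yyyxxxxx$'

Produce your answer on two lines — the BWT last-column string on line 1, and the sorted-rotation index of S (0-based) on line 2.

Answer: xxxxxyyy$
8

Derivation:
All 9 rotations (rotation i = S[i:]+S[:i]):
  rot[0] = yyyxxxxx$
  rot[1] = yyxxxxx$y
  rot[2] = yxxxxx$yy
  rot[3] = xxxxx$yyy
  rot[4] = xxxx$yyyx
  rot[5] = xxx$yyyxx
  rot[6] = xx$yyyxxx
  rot[7] = x$yyyxxxx
  rot[8] = $yyyxxxxx
Sorted (with $ < everything):
  sorted[0] = $yyyxxxxx  (last char: 'x')
  sorted[1] = x$yyyxxxx  (last char: 'x')
  sorted[2] = xx$yyyxxx  (last char: 'x')
  sorted[3] = xxx$yyyxx  (last char: 'x')
  sorted[4] = xxxx$yyyx  (last char: 'x')
  sorted[5] = xxxxx$yyy  (last char: 'y')
  sorted[6] = yxxxxx$yy  (last char: 'y')
  sorted[7] = yyxxxxx$y  (last char: 'y')
  sorted[8] = yyyxxxxx$  (last char: '$')
Last column: xxxxxyyy$
Original string S is at sorted index 8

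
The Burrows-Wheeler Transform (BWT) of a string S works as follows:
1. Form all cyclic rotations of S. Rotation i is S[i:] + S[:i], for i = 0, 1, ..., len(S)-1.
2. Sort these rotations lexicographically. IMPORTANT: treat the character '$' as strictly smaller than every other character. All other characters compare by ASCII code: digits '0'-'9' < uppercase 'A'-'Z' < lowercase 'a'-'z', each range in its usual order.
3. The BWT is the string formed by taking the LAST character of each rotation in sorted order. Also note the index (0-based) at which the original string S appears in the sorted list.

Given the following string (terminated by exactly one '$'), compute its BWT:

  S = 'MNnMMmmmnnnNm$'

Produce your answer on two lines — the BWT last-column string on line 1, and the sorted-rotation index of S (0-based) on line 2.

All 14 rotations (rotation i = S[i:]+S[:i]):
  rot[0] = MNnMMmmmnnnNm$
  rot[1] = NnMMmmmnnnNm$M
  rot[2] = nMMmmmnnnNm$MN
  rot[3] = MMmmmnnnNm$MNn
  rot[4] = MmmmnnnNm$MNnM
  rot[5] = mmmnnnNm$MNnMM
  rot[6] = mmnnnNm$MNnMMm
  rot[7] = mnnnNm$MNnMMmm
  rot[8] = nnnNm$MNnMMmmm
  rot[9] = nnNm$MNnMMmmmn
  rot[10] = nNm$MNnMMmmmnn
  rot[11] = Nm$MNnMMmmmnnn
  rot[12] = m$MNnMMmmmnnnN
  rot[13] = $MNnMMmmmnnnNm
Sorted (with $ < everything):
  sorted[0] = $MNnMMmmmnnnNm  (last char: 'm')
  sorted[1] = MMmmmnnnNm$MNn  (last char: 'n')
  sorted[2] = MNnMMmmmnnnNm$  (last char: '$')
  sorted[3] = MmmmnnnNm$MNnM  (last char: 'M')
  sorted[4] = Nm$MNnMMmmmnnn  (last char: 'n')
  sorted[5] = NnMMmmmnnnNm$M  (last char: 'M')
  sorted[6] = m$MNnMMmmmnnnN  (last char: 'N')
  sorted[7] = mmmnnnNm$MNnMM  (last char: 'M')
  sorted[8] = mmnnnNm$MNnMMm  (last char: 'm')
  sorted[9] = mnnnNm$MNnMMmm  (last char: 'm')
  sorted[10] = nMMmmmnnnNm$MN  (last char: 'N')
  sorted[11] = nNm$MNnMMmmmnn  (last char: 'n')
  sorted[12] = nnNm$MNnMMmmmn  (last char: 'n')
  sorted[13] = nnnNm$MNnMMmmm  (last char: 'm')
Last column: mn$MnMNMmmNnnm
Original string S is at sorted index 2

Answer: mn$MnMNMmmNnnm
2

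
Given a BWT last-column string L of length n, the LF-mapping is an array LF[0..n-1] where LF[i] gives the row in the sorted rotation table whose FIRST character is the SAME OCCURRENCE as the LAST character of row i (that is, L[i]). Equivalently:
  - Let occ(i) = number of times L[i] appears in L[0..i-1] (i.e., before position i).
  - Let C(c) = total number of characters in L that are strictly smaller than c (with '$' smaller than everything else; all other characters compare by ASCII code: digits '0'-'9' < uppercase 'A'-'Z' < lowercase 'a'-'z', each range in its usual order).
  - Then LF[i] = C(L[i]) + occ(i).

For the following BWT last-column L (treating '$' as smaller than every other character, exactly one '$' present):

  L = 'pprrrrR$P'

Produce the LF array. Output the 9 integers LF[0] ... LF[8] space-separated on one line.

Answer: 3 4 5 6 7 8 2 0 1

Derivation:
Char counts: '$':1, 'P':1, 'R':1, 'p':2, 'r':4
C (first-col start): C('$')=0, C('P')=1, C('R')=2, C('p')=3, C('r')=5
L[0]='p': occ=0, LF[0]=C('p')+0=3+0=3
L[1]='p': occ=1, LF[1]=C('p')+1=3+1=4
L[2]='r': occ=0, LF[2]=C('r')+0=5+0=5
L[3]='r': occ=1, LF[3]=C('r')+1=5+1=6
L[4]='r': occ=2, LF[4]=C('r')+2=5+2=7
L[5]='r': occ=3, LF[5]=C('r')+3=5+3=8
L[6]='R': occ=0, LF[6]=C('R')+0=2+0=2
L[7]='$': occ=0, LF[7]=C('$')+0=0+0=0
L[8]='P': occ=0, LF[8]=C('P')+0=1+0=1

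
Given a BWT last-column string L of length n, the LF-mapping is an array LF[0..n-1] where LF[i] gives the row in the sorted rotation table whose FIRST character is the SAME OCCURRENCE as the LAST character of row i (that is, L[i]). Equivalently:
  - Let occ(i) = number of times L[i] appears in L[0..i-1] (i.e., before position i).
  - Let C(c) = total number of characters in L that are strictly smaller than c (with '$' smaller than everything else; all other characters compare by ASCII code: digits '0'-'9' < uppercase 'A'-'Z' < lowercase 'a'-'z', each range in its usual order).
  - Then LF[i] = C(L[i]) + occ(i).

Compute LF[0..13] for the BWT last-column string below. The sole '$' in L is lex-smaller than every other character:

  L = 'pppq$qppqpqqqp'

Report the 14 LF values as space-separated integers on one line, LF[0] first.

Answer: 1 2 3 8 0 9 4 5 10 6 11 12 13 7

Derivation:
Char counts: '$':1, 'p':7, 'q':6
C (first-col start): C('$')=0, C('p')=1, C('q')=8
L[0]='p': occ=0, LF[0]=C('p')+0=1+0=1
L[1]='p': occ=1, LF[1]=C('p')+1=1+1=2
L[2]='p': occ=2, LF[2]=C('p')+2=1+2=3
L[3]='q': occ=0, LF[3]=C('q')+0=8+0=8
L[4]='$': occ=0, LF[4]=C('$')+0=0+0=0
L[5]='q': occ=1, LF[5]=C('q')+1=8+1=9
L[6]='p': occ=3, LF[6]=C('p')+3=1+3=4
L[7]='p': occ=4, LF[7]=C('p')+4=1+4=5
L[8]='q': occ=2, LF[8]=C('q')+2=8+2=10
L[9]='p': occ=5, LF[9]=C('p')+5=1+5=6
L[10]='q': occ=3, LF[10]=C('q')+3=8+3=11
L[11]='q': occ=4, LF[11]=C('q')+4=8+4=12
L[12]='q': occ=5, LF[12]=C('q')+5=8+5=13
L[13]='p': occ=6, LF[13]=C('p')+6=1+6=7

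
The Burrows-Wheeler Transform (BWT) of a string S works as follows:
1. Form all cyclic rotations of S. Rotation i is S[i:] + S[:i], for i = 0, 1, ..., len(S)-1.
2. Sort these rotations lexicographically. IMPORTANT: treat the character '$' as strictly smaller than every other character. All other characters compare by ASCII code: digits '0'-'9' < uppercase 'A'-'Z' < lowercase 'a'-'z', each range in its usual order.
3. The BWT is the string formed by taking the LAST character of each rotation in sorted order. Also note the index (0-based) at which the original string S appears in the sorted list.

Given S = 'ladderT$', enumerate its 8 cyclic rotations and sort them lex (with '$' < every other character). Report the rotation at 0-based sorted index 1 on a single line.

All 8 rotations (rotation i = S[i:]+S[:i]):
  rot[0] = ladderT$
  rot[1] = adderT$l
  rot[2] = dderT$la
  rot[3] = derT$lad
  rot[4] = erT$ladd
  rot[5] = rT$ladde
  rot[6] = T$ladder
  rot[7] = $ladderT
Sorted (with $ < everything):
  sorted[0] = $ladderT
  sorted[1] = T$ladder
  sorted[2] = adderT$l
  sorted[3] = dderT$la
  sorted[4] = derT$lad
  sorted[5] = erT$ladd
  sorted[6] = ladderT$
  sorted[7] = rT$ladde
sorted[1] = T$ladder

Answer: T$ladder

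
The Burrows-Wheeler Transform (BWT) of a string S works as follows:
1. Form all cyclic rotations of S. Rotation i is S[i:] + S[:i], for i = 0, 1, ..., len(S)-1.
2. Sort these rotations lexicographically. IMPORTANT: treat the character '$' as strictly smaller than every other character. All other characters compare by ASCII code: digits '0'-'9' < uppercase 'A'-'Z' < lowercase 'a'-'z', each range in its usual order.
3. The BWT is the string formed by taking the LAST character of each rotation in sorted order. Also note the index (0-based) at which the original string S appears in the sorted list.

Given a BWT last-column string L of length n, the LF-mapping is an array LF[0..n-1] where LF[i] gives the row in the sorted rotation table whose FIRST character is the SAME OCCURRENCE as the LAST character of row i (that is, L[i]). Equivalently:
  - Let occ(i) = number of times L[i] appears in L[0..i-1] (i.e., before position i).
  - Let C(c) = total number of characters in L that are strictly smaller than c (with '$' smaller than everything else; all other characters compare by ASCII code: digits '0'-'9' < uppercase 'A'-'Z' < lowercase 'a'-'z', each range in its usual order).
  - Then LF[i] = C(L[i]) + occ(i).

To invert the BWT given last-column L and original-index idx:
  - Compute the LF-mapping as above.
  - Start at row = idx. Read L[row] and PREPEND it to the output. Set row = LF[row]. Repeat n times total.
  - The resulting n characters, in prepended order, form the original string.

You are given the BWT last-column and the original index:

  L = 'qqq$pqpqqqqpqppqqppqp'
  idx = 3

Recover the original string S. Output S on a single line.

Answer: pqppqqpqpqqqqppqpqqq$

Derivation:
LF mapping: 9 10 11 0 1 12 2 13 14 15 16 3 17 4 5 18 19 6 7 20 8
Walk LF starting at row 3, prepending L[row]:
  step 1: row=3, L[3]='$', prepend. Next row=LF[3]=0
  step 2: row=0, L[0]='q', prepend. Next row=LF[0]=9
  step 3: row=9, L[9]='q', prepend. Next row=LF[9]=15
  step 4: row=15, L[15]='q', prepend. Next row=LF[15]=18
  step 5: row=18, L[18]='p', prepend. Next row=LF[18]=7
  step 6: row=7, L[7]='q', prepend. Next row=LF[7]=13
  step 7: row=13, L[13]='p', prepend. Next row=LF[13]=4
  step 8: row=4, L[4]='p', prepend. Next row=LF[4]=1
  step 9: row=1, L[1]='q', prepend. Next row=LF[1]=10
  step 10: row=10, L[10]='q', prepend. Next row=LF[10]=16
  step 11: row=16, L[16]='q', prepend. Next row=LF[16]=19
  step 12: row=19, L[19]='q', prepend. Next row=LF[19]=20
  step 13: row=20, L[20]='p', prepend. Next row=LF[20]=8
  step 14: row=8, L[8]='q', prepend. Next row=LF[8]=14
  step 15: row=14, L[14]='p', prepend. Next row=LF[14]=5
  step 16: row=5, L[5]='q', prepend. Next row=LF[5]=12
  step 17: row=12, L[12]='q', prepend. Next row=LF[12]=17
  step 18: row=17, L[17]='p', prepend. Next row=LF[17]=6
  step 19: row=6, L[6]='p', prepend. Next row=LF[6]=2
  step 20: row=2, L[2]='q', prepend. Next row=LF[2]=11
  step 21: row=11, L[11]='p', prepend. Next row=LF[11]=3
Reversed output: pqppqqpqpqqqqppqpqqq$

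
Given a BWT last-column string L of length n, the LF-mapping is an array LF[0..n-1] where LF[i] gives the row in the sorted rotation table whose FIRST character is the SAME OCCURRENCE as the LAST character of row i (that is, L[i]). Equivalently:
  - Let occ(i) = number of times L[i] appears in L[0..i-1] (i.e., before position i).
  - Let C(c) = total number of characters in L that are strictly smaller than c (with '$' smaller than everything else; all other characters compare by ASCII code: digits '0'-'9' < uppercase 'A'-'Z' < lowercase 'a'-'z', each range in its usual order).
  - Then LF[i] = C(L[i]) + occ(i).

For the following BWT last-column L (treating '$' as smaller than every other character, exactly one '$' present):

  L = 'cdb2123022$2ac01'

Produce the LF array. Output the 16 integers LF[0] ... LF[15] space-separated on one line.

Answer: 13 15 12 5 3 6 10 1 7 8 0 9 11 14 2 4

Derivation:
Char counts: '$':1, '0':2, '1':2, '2':5, '3':1, 'a':1, 'b':1, 'c':2, 'd':1
C (first-col start): C('$')=0, C('0')=1, C('1')=3, C('2')=5, C('3')=10, C('a')=11, C('b')=12, C('c')=13, C('d')=15
L[0]='c': occ=0, LF[0]=C('c')+0=13+0=13
L[1]='d': occ=0, LF[1]=C('d')+0=15+0=15
L[2]='b': occ=0, LF[2]=C('b')+0=12+0=12
L[3]='2': occ=0, LF[3]=C('2')+0=5+0=5
L[4]='1': occ=0, LF[4]=C('1')+0=3+0=3
L[5]='2': occ=1, LF[5]=C('2')+1=5+1=6
L[6]='3': occ=0, LF[6]=C('3')+0=10+0=10
L[7]='0': occ=0, LF[7]=C('0')+0=1+0=1
L[8]='2': occ=2, LF[8]=C('2')+2=5+2=7
L[9]='2': occ=3, LF[9]=C('2')+3=5+3=8
L[10]='$': occ=0, LF[10]=C('$')+0=0+0=0
L[11]='2': occ=4, LF[11]=C('2')+4=5+4=9
L[12]='a': occ=0, LF[12]=C('a')+0=11+0=11
L[13]='c': occ=1, LF[13]=C('c')+1=13+1=14
L[14]='0': occ=1, LF[14]=C('0')+1=1+1=2
L[15]='1': occ=1, LF[15]=C('1')+1=3+1=4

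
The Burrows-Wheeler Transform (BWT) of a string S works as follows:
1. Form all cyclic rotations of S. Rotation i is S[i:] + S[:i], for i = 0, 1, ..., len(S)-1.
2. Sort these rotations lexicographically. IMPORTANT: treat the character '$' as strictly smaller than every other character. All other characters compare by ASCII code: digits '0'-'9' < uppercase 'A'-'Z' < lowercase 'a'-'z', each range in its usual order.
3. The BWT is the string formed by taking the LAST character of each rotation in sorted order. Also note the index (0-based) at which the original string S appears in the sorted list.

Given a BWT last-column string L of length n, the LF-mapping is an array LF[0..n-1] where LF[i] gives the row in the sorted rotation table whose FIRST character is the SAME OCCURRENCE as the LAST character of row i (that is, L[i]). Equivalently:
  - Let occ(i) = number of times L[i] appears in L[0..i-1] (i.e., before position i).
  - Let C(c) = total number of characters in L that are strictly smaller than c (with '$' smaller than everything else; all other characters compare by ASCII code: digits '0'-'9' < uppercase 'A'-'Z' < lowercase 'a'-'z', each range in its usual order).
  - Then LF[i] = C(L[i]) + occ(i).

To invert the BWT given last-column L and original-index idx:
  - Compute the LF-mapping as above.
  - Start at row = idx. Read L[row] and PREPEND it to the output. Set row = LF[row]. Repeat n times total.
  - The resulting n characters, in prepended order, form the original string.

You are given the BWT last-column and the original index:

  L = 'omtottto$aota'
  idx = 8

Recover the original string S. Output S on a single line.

LF mapping: 4 3 8 5 9 10 11 6 0 1 7 12 2
Walk LF starting at row 8, prepending L[row]:
  step 1: row=8, L[8]='$', prepend. Next row=LF[8]=0
  step 2: row=0, L[0]='o', prepend. Next row=LF[0]=4
  step 3: row=4, L[4]='t', prepend. Next row=LF[4]=9
  step 4: row=9, L[9]='a', prepend. Next row=LF[9]=1
  step 5: row=1, L[1]='m', prepend. Next row=LF[1]=3
  step 6: row=3, L[3]='o', prepend. Next row=LF[3]=5
  step 7: row=5, L[5]='t', prepend. Next row=LF[5]=10
  step 8: row=10, L[10]='o', prepend. Next row=LF[10]=7
  step 9: row=7, L[7]='o', prepend. Next row=LF[7]=6
  step 10: row=6, L[6]='t', prepend. Next row=LF[6]=11
  step 11: row=11, L[11]='t', prepend. Next row=LF[11]=12
  step 12: row=12, L[12]='a', prepend. Next row=LF[12]=2
  step 13: row=2, L[2]='t', prepend. Next row=LF[2]=8
Reversed output: tattootomato$

Answer: tattootomato$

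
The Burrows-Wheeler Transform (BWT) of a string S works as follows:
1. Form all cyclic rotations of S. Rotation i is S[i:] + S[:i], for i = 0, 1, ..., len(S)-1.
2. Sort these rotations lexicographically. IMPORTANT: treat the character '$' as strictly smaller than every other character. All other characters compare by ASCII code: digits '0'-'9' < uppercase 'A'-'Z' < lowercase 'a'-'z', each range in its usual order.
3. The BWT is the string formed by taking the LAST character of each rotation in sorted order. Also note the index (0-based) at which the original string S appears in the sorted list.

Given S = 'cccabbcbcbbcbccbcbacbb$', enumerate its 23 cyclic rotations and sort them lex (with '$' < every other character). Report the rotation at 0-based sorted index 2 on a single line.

All 23 rotations (rotation i = S[i:]+S[:i]):
  rot[0] = cccabbcbcbbcbccbcbacbb$
  rot[1] = ccabbcbcbbcbccbcbacbb$c
  rot[2] = cabbcbcbbcbccbcbacbb$cc
  rot[3] = abbcbcbbcbccbcbacbb$ccc
  rot[4] = bbcbcbbcbccbcbacbb$ccca
  rot[5] = bcbcbbcbccbcbacbb$cccab
  rot[6] = cbcbbcbccbcbacbb$cccabb
  rot[7] = bcbbcbccbcbacbb$cccabbc
  rot[8] = cbbcbccbcbacbb$cccabbcb
  rot[9] = bbcbccbcbacbb$cccabbcbc
  rot[10] = bcbccbcbacbb$cccabbcbcb
  rot[11] = cbccbcbacbb$cccabbcbcbb
  rot[12] = bccbcbacbb$cccabbcbcbbc
  rot[13] = ccbcbacbb$cccabbcbcbbcb
  rot[14] = cbcbacbb$cccabbcbcbbcbc
  rot[15] = bcbacbb$cccabbcbcbbcbcc
  rot[16] = cbacbb$cccabbcbcbbcbccb
  rot[17] = bacbb$cccabbcbcbbcbccbc
  rot[18] = acbb$cccabbcbcbbcbccbcb
  rot[19] = cbb$cccabbcbcbbcbccbcba
  rot[20] = bb$cccabbcbcbbcbccbcbac
  rot[21] = b$cccabbcbcbbcbccbcbacb
  rot[22] = $cccabbcbcbbcbccbcbacbb
Sorted (with $ < everything):
  sorted[0] = $cccabbcbcbbcbccbcbacbb
  sorted[1] = abbcbcbbcbccbcbacbb$ccc
  sorted[2] = acbb$cccabbcbcbbcbccbcb
  sorted[3] = b$cccabbcbcbbcbccbcbacb
  sorted[4] = bacbb$cccabbcbcbbcbccbc
  sorted[5] = bb$cccabbcbcbbcbccbcbac
  sorted[6] = bbcbcbbcbccbcbacbb$ccca
  sorted[7] = bbcbccbcbacbb$cccabbcbc
  sorted[8] = bcbacbb$cccabbcbcbbcbcc
  sorted[9] = bcbbcbccbcbacbb$cccabbc
  sorted[10] = bcbcbbcbccbcbacbb$cccab
  sorted[11] = bcbccbcbacbb$cccabbcbcb
  sorted[12] = bccbcbacbb$cccabbcbcbbc
  sorted[13] = cabbcbcbbcbccbcbacbb$cc
  sorted[14] = cbacbb$cccabbcbcbbcbccb
  sorted[15] = cbb$cccabbcbcbbcbccbcba
  sorted[16] = cbbcbccbcbacbb$cccabbcb
  sorted[17] = cbcbacbb$cccabbcbcbbcbc
  sorted[18] = cbcbbcbccbcbacbb$cccabb
  sorted[19] = cbccbcbacbb$cccabbcbcbb
  sorted[20] = ccabbcbcbbcbccbcbacbb$c
  sorted[21] = ccbcbacbb$cccabbcbcbbcb
  sorted[22] = cccabbcbcbbcbccbcbacbb$
sorted[2] = acbb$cccabbcbcbbcbccbcb

Answer: acbb$cccabbcbcbbcbccbcb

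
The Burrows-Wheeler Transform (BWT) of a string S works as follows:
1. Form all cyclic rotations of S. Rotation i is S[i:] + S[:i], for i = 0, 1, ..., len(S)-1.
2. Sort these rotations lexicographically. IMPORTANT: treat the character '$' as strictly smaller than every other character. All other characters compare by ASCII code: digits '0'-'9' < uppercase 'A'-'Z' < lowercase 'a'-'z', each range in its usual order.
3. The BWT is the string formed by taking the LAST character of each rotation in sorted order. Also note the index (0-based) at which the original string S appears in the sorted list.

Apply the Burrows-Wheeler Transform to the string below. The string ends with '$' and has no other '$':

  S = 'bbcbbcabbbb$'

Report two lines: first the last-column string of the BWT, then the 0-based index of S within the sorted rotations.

Answer: bcbbbac$bbbb
7

Derivation:
All 12 rotations (rotation i = S[i:]+S[:i]):
  rot[0] = bbcbbcabbbb$
  rot[1] = bcbbcabbbb$b
  rot[2] = cbbcabbbb$bb
  rot[3] = bbcabbbb$bbc
  rot[4] = bcabbbb$bbcb
  rot[5] = cabbbb$bbcbb
  rot[6] = abbbb$bbcbbc
  rot[7] = bbbb$bbcbbca
  rot[8] = bbb$bbcbbcab
  rot[9] = bb$bbcbbcabb
  rot[10] = b$bbcbbcabbb
  rot[11] = $bbcbbcabbbb
Sorted (with $ < everything):
  sorted[0] = $bbcbbcabbbb  (last char: 'b')
  sorted[1] = abbbb$bbcbbc  (last char: 'c')
  sorted[2] = b$bbcbbcabbb  (last char: 'b')
  sorted[3] = bb$bbcbbcabb  (last char: 'b')
  sorted[4] = bbb$bbcbbcab  (last char: 'b')
  sorted[5] = bbbb$bbcbbca  (last char: 'a')
  sorted[6] = bbcabbbb$bbc  (last char: 'c')
  sorted[7] = bbcbbcabbbb$  (last char: '$')
  sorted[8] = bcabbbb$bbcb  (last char: 'b')
  sorted[9] = bcbbcabbbb$b  (last char: 'b')
  sorted[10] = cabbbb$bbcbb  (last char: 'b')
  sorted[11] = cbbcabbbb$bb  (last char: 'b')
Last column: bcbbbac$bbbb
Original string S is at sorted index 7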